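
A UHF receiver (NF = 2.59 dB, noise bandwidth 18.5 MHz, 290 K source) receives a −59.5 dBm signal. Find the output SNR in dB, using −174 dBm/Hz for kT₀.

Noise floor: N = −174 + 10 log₁₀(B) + NF
10 log₁₀(1.85×10⁷) = 72.67 dB
N = −174 + 72.67 + 2.59 = −98.74 dBm
SNR = P_sig − N = −59.5 − (−98.74) = 39.24 dB → 39.2 dB

39.2 dB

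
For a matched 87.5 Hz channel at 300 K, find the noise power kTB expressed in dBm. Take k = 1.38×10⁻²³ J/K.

P_n = kTB = 1.38×10⁻²³ × 300 × 8.75×10¹ = 3.62×10⁻¹⁹ W
In dBm: 10 log₁₀(3.62×10⁻¹⁹ / 10⁻³) = −154.4 dBm

−154.4 dBm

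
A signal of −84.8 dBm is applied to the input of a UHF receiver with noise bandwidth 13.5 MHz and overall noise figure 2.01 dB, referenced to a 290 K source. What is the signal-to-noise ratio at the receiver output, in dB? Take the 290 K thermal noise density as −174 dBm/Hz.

Noise floor: N = −174 + 10 log₁₀(B) + NF
10 log₁₀(1.35×10⁷) = 71.3 dB
N = −174 + 71.3 + 2.01 = −100.69 dBm
SNR = P_sig − N = −84.8 − (−100.69) = 15.89 dB → 15.9 dB

15.9 dB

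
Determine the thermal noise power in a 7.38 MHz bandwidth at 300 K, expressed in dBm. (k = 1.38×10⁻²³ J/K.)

−105.1 dBm

P_n = kTB = 1.38×10⁻²³ × 300 × 7.38×10⁶ = 3.06×10⁻¹⁴ W
In dBm: 10 log₁₀(3.06×10⁻¹⁴ / 10⁻³) = −105.1 dBm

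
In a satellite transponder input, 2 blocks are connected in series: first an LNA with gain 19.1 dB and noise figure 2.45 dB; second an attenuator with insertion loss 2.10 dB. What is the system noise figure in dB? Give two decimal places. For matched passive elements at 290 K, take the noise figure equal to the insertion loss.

2.47 dB

Convert to linear (a loss of L dB is a gain of −L dB): F_i = 10^(NF_i/10), G_i = 10^(G_i,dB/10)
  Stage 1: F_1 = 10^(2.45/10) = 1.758, G_1 = 10^(19.1/10) = 81.28
  Stage 2: F_2 = 10^(2.10/10) = 1.622, G_2 = 10^(−2.10/10) = 0.6166
Friis cascade:
  F = 1.758 + (1.622 − 1)/81.28 = 1.766
NF = 10 log₁₀(1.766) = 2.47 dB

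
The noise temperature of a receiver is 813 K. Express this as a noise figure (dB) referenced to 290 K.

F = 1 + T_e/T₀ = 1 + 813/290 = 3.80345
NF = 10 log₁₀(3.80345) = 5.80 dB

5.80 dB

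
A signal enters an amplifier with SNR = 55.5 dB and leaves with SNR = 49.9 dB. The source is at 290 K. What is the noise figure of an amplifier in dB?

NF (dB) = SNR_in(dB) − SNR_out(dB) when the source is at T₀
NF = 55.5 − 49.9 = 5.6 dB

5.6 dB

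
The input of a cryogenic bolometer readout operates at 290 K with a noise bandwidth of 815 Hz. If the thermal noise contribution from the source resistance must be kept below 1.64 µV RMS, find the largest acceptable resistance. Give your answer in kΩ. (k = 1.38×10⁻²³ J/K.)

206 kΩ

Johnson–Nyquist: V_n = √(4kTRB) ⇒ R = V_n² / (4kTB)
4kTB = 4 × 1.38×10⁻²³ × 290 × 8.15×10² = 1.30×10⁻¹⁷
R = (1.64×10⁻⁶)² / 1.30×10⁻¹⁷ = 2.06×10⁵ Ω = 206 kΩ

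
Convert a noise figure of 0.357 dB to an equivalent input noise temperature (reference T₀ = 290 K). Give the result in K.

F = 10^(0.357/10) = 1.08568
T_e = (F − 1)·T₀ = (1.08568 − 1) × 290 = 24.8 K

24.8 K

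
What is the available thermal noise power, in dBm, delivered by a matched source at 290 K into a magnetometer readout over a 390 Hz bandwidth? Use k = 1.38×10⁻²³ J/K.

−148.1 dBm

P_n = kTB = 1.38×10⁻²³ × 290 × 3.90×10² = 1.56×10⁻¹⁸ W
In dBm: 10 log₁₀(1.56×10⁻¹⁸ / 10⁻³) = −148.1 dBm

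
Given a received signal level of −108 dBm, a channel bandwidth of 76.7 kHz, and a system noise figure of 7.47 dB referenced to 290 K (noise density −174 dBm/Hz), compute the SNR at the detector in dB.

9.7 dB

Noise floor: N = −174 + 10 log₁₀(B) + NF
10 log₁₀(7.67×10⁴) = 48.85 dB
N = −174 + 48.85 + 7.47 = −117.68 dBm
SNR = P_sig − N = −108 − (−117.68) = 9.68 dB → 9.7 dB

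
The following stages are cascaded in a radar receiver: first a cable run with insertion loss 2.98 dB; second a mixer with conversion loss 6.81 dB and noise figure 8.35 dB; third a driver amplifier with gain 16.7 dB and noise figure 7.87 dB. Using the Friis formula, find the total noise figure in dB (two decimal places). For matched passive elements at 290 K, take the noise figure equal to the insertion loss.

17.95 dB

Convert to linear (a loss of L dB is a gain of −L dB): F_i = 10^(NF_i/10), G_i = 10^(G_i,dB/10)
  Stage 1: F_1 = 10^(2.98/10) = 1.986, G_1 = 10^(−2.98/10) = 0.5035
  Stage 2: F_2 = 10^(8.35/10) = 6.839, G_2 = 10^(−6.81/10) = 0.2084
  Stage 3: F_3 = 10^(7.87/10) = 6.124, G_3 = 10^(16.7/10) = 46.77
Friis cascade:
  F = 1.986 + (6.839 − 1)/0.5035 + (6.124 − 1)/0.1050 = 62.40
NF = 10 log₁₀(62.40) = 17.95 dB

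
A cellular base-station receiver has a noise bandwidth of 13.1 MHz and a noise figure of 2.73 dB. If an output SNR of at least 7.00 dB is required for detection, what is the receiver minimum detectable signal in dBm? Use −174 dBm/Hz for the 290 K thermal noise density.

Sensitivity = −174 + 10 log₁₀(B) + NF + SNR_min
= −174 + 71.17 + 2.73 + 7.00
= −93.10 dBm → −93.1 dBm

−93.1 dBm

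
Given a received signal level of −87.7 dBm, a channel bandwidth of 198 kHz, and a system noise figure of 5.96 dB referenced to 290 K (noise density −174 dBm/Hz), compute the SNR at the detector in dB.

27.4 dB

Noise floor: N = −174 + 10 log₁₀(B) + NF
10 log₁₀(1.98×10⁵) = 52.97 dB
N = −174 + 52.97 + 5.96 = −115.07 dBm
SNR = P_sig − N = −87.7 − (−115.07) = 27.37 dB → 27.4 dB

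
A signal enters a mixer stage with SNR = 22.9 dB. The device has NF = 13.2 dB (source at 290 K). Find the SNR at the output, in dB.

By definition F = SNR_in/SNR_out, so in dB: SNR_out = SNR_in − NF
SNR_out = 22.9 − 13.2 = 9.7 dB

9.7 dB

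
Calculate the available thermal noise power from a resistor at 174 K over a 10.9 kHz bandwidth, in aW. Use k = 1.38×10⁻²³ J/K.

26.2 aW

P_n = kTB = 1.38×10⁻²³ × 174 × 1.09×10⁴ = 2.62×10⁻¹⁷ W = 26.2 aW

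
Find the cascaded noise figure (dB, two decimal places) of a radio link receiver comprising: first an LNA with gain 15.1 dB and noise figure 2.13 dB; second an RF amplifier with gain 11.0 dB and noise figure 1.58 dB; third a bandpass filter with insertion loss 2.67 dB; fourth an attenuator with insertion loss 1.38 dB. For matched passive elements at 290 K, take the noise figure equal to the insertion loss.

Convert to linear (a loss of L dB is a gain of −L dB): F_i = 10^(NF_i/10), G_i = 10^(G_i,dB/10)
  Stage 1: F_1 = 10^(2.13/10) = 1.633, G_1 = 10^(15.1/10) = 32.36
  Stage 2: F_2 = 10^(1.58/10) = 1.439, G_2 = 10^(11.0/10) = 12.59
  Stage 3: F_3 = 10^(2.67/10) = 1.849, G_3 = 10^(−2.67/10) = 0.5408
  Stage 4: F_4 = 10^(1.38/10) = 1.374, G_4 = 10^(−1.38/10) = 0.7278
Friis cascade:
  F = 1.633 + (1.439 − 1)/32.36 + (1.849 − 1)/407.4 + (1.374 − 1)/220.3 = 1.650
NF = 10 log₁₀(1.650) = 2.18 dB

2.18 dB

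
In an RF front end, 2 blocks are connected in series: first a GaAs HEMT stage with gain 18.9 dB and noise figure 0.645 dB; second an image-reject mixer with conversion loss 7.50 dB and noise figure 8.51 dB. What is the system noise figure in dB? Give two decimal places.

Convert to linear (a loss of L dB is a gain of −L dB): F_i = 10^(NF_i/10), G_i = 10^(G_i,dB/10)
  Stage 1: F_1 = 10^(0.645/10) = 1.160, G_1 = 10^(18.9/10) = 77.62
  Stage 2: F_2 = 10^(8.51/10) = 7.096, G_2 = 10^(−7.50/10) = 0.1778
Friis cascade:
  F = 1.160 + (7.096 − 1)/77.62 = 1.239
NF = 10 log₁₀(1.239) = 0.93 dB

0.93 dB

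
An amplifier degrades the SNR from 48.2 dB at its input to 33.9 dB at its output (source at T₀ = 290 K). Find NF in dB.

14.3 dB

NF (dB) = SNR_in(dB) − SNR_out(dB) when the source is at T₀
NF = 48.2 − 33.9 = 14.3 dB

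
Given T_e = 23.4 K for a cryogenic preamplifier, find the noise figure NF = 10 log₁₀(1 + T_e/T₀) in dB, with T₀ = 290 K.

0.337 dB

F = 1 + T_e/T₀ = 1 + 23.4/290 = 1.08069
NF = 10 log₁₀(1.08069) = 0.337 dB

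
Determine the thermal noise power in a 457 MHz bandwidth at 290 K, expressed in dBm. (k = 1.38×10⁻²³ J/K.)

−87.4 dBm

P_n = kTB = 1.38×10⁻²³ × 290 × 4.57×10⁸ = 1.83×10⁻¹² W
In dBm: 10 log₁₀(1.83×10⁻¹² / 10⁻³) = −87.4 dBm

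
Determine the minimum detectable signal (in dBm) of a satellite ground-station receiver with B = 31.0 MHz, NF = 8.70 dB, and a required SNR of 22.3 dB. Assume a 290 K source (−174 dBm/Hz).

Sensitivity = −174 + 10 log₁₀(B) + NF + SNR_min
= −174 + 74.91 + 8.70 + 22.3
= −68.09 dBm → −68.1 dBm

−68.1 dBm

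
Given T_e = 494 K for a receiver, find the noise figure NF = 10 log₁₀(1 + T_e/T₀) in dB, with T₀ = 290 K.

F = 1 + T_e/T₀ = 1 + 494/290 = 2.70345
NF = 10 log₁₀(2.70345) = 4.32 dB

4.32 dB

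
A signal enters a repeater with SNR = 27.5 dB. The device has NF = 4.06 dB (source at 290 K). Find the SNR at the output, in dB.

By definition F = SNR_in/SNR_out, so in dB: SNR_out = SNR_in − NF
SNR_out = 27.5 − 4.06 = 23.44 dB

23.44 dB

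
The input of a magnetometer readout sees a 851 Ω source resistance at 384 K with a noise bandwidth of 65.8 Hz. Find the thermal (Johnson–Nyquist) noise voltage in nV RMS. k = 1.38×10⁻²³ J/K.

34.5 nV

V_n = √(4kTRB)
4kTRB = 4 × 1.38×10⁻²³ × 384 × 8.51×10² × 6.58×10¹ = 1.19×10⁻¹⁵ V²
V_n = √(1.19×10⁻¹⁵) = 3.45×10⁻⁸ V = 34.5 nV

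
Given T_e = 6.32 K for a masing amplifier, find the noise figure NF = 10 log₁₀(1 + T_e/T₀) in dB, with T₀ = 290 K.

0.094 dB

F = 1 + T_e/T₀ = 1 + 6.32/290 = 1.02179
NF = 10 log₁₀(1.02179) = 0.094 dB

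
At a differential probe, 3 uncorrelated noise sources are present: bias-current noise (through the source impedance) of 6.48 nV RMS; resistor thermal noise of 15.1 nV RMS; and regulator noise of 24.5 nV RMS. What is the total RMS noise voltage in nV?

Uncorrelated sources add in power (mean-square): V_tot = √(ΣV_i²)
V_tot = √[(6.48×10⁻⁹)² + (1.51×10⁻⁸)² + (2.45×10⁻⁸)²] = 2.95×10⁻⁸ V = 29.5 nV

29.5 nV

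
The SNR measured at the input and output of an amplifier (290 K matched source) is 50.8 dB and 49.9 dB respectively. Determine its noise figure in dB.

0.9 dB

NF (dB) = SNR_in(dB) − SNR_out(dB) when the source is at T₀
NF = 50.8 − 49.9 = 0.9 dB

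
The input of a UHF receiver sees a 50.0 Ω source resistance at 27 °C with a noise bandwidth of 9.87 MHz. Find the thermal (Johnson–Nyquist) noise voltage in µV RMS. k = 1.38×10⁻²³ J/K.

2.86 µV

T = 27 °C + 273.15 = 300.15 K
V_n = √(4kTRB)
4kTRB = 4 × 1.38×10⁻²³ × 300.15 × 5.00×10¹ × 9.87×10⁶ = 8.18×10⁻¹² V²
V_n = √(8.18×10⁻¹²) = 2.86×10⁻⁶ V = 2.86 µV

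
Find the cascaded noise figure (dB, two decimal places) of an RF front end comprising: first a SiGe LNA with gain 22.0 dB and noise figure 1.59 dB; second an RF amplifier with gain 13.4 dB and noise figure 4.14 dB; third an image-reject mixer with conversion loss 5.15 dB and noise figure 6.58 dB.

1.62 dB

Convert to linear (a loss of L dB is a gain of −L dB): F_i = 10^(NF_i/10), G_i = 10^(G_i,dB/10)
  Stage 1: F_1 = 10^(1.59/10) = 1.442, G_1 = 10^(22.0/10) = 158.5
  Stage 2: F_2 = 10^(4.14/10) = 2.594, G_2 = 10^(13.4/10) = 21.88
  Stage 3: F_3 = 10^(6.58/10) = 4.550, G_3 = 10^(−5.15/10) = 0.3055
Friis cascade:
  F = 1.442 + (2.594 − 1)/158.5 + (4.550 − 1)/3467 = 1.453
NF = 10 log₁₀(1.453) = 1.62 dB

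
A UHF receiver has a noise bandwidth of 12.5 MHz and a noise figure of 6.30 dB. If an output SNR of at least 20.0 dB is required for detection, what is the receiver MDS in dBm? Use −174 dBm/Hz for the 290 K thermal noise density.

−76.7 dBm

Sensitivity = −174 + 10 log₁₀(B) + NF + SNR_min
= −174 + 70.97 + 6.30 + 20.0
= −76.73 dBm → −76.7 dBm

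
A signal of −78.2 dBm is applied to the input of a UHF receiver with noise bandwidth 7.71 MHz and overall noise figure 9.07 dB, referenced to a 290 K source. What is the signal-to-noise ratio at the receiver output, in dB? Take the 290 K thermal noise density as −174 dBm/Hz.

17.9 dB

Noise floor: N = −174 + 10 log₁₀(B) + NF
10 log₁₀(7.71×10⁶) = 68.87 dB
N = −174 + 68.87 + 9.07 = −96.06 dBm
SNR = P_sig − N = −78.2 − (−96.06) = 17.86 dB → 17.9 dB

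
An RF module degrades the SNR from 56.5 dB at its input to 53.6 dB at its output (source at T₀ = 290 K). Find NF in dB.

NF (dB) = SNR_in(dB) − SNR_out(dB) when the source is at T₀
NF = 56.5 − 53.6 = 2.9 dB

2.9 dB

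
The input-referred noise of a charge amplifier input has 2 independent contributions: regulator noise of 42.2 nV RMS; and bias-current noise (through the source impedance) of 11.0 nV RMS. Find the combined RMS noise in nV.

43.6 nV

Uncorrelated sources add in power (mean-square): V_tot = √(ΣV_i²)
V_tot = √[(4.22×10⁻⁸)² + (1.10×10⁻⁸)²] = 4.36×10⁻⁸ V = 43.6 nV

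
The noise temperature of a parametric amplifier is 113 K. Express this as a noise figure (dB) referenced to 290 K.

1.43 dB

F = 1 + T_e/T₀ = 1 + 113/290 = 1.38966
NF = 10 log₁₀(1.38966) = 1.43 dB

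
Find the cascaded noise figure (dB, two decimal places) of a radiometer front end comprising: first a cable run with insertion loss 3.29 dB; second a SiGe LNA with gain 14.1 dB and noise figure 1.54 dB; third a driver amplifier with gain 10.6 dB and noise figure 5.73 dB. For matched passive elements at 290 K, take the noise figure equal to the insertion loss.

5.14 dB

Convert to linear (a loss of L dB is a gain of −L dB): F_i = 10^(NF_i/10), G_i = 10^(G_i,dB/10)
  Stage 1: F_1 = 10^(3.29/10) = 2.133, G_1 = 10^(−3.29/10) = 0.4688
  Stage 2: F_2 = 10^(1.54/10) = 1.426, G_2 = 10^(14.1/10) = 25.70
  Stage 3: F_3 = 10^(5.73/10) = 3.741, G_3 = 10^(10.6/10) = 11.48
Friis cascade:
  F = 2.133 + (1.426 − 1)/0.4688 + (3.741 − 1)/12.05 = 3.268
NF = 10 log₁₀(3.268) = 5.14 dB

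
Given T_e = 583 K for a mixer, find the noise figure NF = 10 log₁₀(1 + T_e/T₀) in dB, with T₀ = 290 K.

F = 1 + T_e/T₀ = 1 + 583/290 = 3.01034
NF = 10 log₁₀(3.01034) = 4.79 dB

4.79 dB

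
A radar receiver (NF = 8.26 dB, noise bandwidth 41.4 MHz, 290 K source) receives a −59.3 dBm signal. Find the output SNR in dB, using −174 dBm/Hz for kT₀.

30.3 dB

Noise floor: N = −174 + 10 log₁₀(B) + NF
10 log₁₀(4.14×10⁷) = 76.17 dB
N = −174 + 76.17 + 8.26 = −89.57 dBm
SNR = P_sig − N = −59.3 − (−89.57) = 30.27 dB → 30.3 dB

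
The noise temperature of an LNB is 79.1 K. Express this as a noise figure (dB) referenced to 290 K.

1.05 dB

F = 1 + T_e/T₀ = 1 + 79.1/290 = 1.27276
NF = 10 log₁₀(1.27276) = 1.05 dB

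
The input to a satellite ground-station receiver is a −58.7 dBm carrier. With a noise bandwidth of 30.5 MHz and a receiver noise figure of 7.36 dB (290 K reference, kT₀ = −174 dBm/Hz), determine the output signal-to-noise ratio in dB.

33.1 dB

Noise floor: N = −174 + 10 log₁₀(B) + NF
10 log₁₀(3.05×10⁷) = 74.84 dB
N = −174 + 74.84 + 7.36 = −91.80 dBm
SNR = P_sig − N = −58.7 − (−91.80) = 33.10 dB → 33.1 dB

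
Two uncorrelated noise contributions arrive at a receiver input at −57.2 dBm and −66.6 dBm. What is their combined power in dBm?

Convert to linear, add, convert back:
P₁ = 1.91×10⁻⁹ W, P₂ = 2.19×10⁻¹⁰ W
P_tot = 2.12×10⁻⁹ W → 10 log₁₀(P_tot / 10⁻³) = −56.7 dBm

−56.7 dBm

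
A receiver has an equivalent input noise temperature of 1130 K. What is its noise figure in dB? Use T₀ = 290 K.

F = 1 + T_e/T₀ = 1 + 1130/290 = 4.89655
NF = 10 log₁₀(4.89655) = 6.90 dB

6.90 dB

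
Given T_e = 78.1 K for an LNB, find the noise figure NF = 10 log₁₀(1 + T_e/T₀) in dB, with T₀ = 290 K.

F = 1 + T_e/T₀ = 1 + 78.1/290 = 1.26931
NF = 10 log₁₀(1.26931) = 1.04 dB

1.04 dB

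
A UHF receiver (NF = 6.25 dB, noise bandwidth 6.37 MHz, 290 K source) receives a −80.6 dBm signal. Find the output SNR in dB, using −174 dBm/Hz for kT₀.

19.1 dB

Noise floor: N = −174 + 10 log₁₀(B) + NF
10 log₁₀(6.37×10⁶) = 68.04 dB
N = −174 + 68.04 + 6.25 = −99.71 dBm
SNR = P_sig − N = −80.6 − (−99.71) = 19.11 dB → 19.1 dB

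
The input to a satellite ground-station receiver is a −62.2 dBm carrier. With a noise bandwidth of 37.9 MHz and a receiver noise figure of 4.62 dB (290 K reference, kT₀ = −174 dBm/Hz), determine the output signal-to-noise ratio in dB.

Noise floor: N = −174 + 10 log₁₀(B) + NF
10 log₁₀(3.79×10⁷) = 75.79 dB
N = −174 + 75.79 + 4.62 = −93.59 dBm
SNR = P_sig − N = −62.2 − (−93.59) = 31.39 dB → 31.4 dB

31.4 dB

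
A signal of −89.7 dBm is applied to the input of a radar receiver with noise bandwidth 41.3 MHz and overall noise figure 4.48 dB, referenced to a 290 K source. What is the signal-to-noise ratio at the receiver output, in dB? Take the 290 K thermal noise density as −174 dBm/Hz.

Noise floor: N = −174 + 10 log₁₀(B) + NF
10 log₁₀(4.13×10⁷) = 76.16 dB
N = −174 + 76.16 + 4.48 = −93.36 dBm
SNR = P_sig − N = −89.7 − (−93.36) = 3.66 dB → 3.7 dB

3.7 dB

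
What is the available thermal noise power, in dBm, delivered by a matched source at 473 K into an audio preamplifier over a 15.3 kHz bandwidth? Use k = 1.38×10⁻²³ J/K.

P_n = kTB = 1.38×10⁻²³ × 473 × 1.53×10⁴ = 9.99×10⁻¹⁷ W
In dBm: 10 log₁₀(9.99×10⁻¹⁷ / 10⁻³) = −130.0 dBm

−130.0 dBm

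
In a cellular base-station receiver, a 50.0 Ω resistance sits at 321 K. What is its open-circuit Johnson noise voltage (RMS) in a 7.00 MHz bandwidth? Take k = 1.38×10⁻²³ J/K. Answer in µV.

2.49 µV

V_n = √(4kTRB)
4kTRB = 4 × 1.38×10⁻²³ × 321 × 5.00×10¹ × 7.00×10⁶ = 6.20×10⁻¹² V²
V_n = √(6.20×10⁻¹²) = 2.49×10⁻⁶ V = 2.49 µV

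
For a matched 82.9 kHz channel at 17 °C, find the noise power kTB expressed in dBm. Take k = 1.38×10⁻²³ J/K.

−124.8 dBm

T = 17 °C + 273.15 = 290.15 K
P_n = kTB = 1.38×10⁻²³ × 290.15 × 8.29×10⁴ = 3.32×10⁻¹⁶ W
In dBm: 10 log₁₀(3.32×10⁻¹⁶ / 10⁻³) = −124.8 dBm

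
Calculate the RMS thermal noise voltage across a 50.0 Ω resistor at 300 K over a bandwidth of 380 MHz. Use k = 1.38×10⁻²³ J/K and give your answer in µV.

17.7 µV

V_n = √(4kTRB)
4kTRB = 4 × 1.38×10⁻²³ × 300 × 5.00×10¹ × 3.80×10⁸ = 3.15×10⁻¹⁰ V²
V_n = √(3.15×10⁻¹⁰) = 1.77×10⁻⁵ V = 17.7 µV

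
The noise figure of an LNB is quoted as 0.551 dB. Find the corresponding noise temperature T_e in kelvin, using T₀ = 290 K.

39.2 K

F = 10^(0.551/10) = 1.13527
T_e = (F − 1)·T₀ = (1.13527 − 1) × 290 = 39.2 K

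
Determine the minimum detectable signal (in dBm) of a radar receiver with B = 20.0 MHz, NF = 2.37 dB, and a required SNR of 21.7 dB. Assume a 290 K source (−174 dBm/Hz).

−76.9 dBm

Sensitivity = −174 + 10 log₁₀(B) + NF + SNR_min
= −174 + 73.01 + 2.37 + 21.7
= −76.92 dBm → −76.9 dBm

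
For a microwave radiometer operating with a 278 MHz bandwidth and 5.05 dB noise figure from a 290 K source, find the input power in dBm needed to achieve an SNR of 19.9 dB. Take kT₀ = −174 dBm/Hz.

−64.6 dBm

Sensitivity = −174 + 10 log₁₀(B) + NF + SNR_min
= −174 + 84.44 + 5.05 + 19.9
= −64.61 dBm → −64.6 dBm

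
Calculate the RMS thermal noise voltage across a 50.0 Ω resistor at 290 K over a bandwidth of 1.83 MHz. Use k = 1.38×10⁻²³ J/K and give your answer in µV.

V_n = √(4kTRB)
4kTRB = 4 × 1.38×10⁻²³ × 290 × 5.00×10¹ × 1.83×10⁶ = 1.46×10⁻¹² V²
V_n = √(1.46×10⁻¹²) = 1.21×10⁻⁶ V = 1.21 µV

1.21 µV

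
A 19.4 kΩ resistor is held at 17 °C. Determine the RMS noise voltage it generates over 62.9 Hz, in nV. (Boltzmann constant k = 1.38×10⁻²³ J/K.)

T = 17 °C + 273.15 = 290.15 K
V_n = √(4kTRB)
4kTRB = 4 × 1.38×10⁻²³ × 290.15 × 1.94×10⁴ × 6.29×10¹ = 1.95×10⁻¹⁴ V²
V_n = √(1.95×10⁻¹⁴) = 1.40×10⁻⁷ V = 140 nV

140 nV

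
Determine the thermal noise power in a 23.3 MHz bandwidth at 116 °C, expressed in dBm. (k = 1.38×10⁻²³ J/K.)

T = 116 °C + 273.15 = 389.15 K
P_n = kTB = 1.38×10⁻²³ × 389.15 × 2.33×10⁷ = 1.25×10⁻¹³ W
In dBm: 10 log₁₀(1.25×10⁻¹³ / 10⁻³) = −99.0 dBm

−99.0 dBm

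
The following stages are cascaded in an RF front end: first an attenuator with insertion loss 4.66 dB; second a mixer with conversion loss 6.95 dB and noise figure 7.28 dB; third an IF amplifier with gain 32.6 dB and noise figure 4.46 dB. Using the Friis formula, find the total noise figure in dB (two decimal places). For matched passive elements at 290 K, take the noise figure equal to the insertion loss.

Convert to linear (a loss of L dB is a gain of −L dB): F_i = 10^(NF_i/10), G_i = 10^(G_i,dB/10)
  Stage 1: F_1 = 10^(4.66/10) = 2.924, G_1 = 10^(−4.66/10) = 0.3420
  Stage 2: F_2 = 10^(7.28/10) = 5.346, G_2 = 10^(−6.95/10) = 0.2018
  Stage 3: F_3 = 10^(4.46/10) = 2.793, G_3 = 10^(32.6/10) = 1820
Friis cascade:
  F = 2.924 + (5.346 − 1)/0.3420 + (2.793 − 1)/0.06902 = 41.60
NF = 10 log₁₀(41.60) = 16.19 dB

16.19 dB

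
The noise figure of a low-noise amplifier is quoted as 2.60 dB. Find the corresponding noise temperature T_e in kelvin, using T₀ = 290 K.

F = 10^(2.60/10) = 1.8197
T_e = (F − 1)·T₀ = (1.8197 − 1) × 290 = 238 K

238 K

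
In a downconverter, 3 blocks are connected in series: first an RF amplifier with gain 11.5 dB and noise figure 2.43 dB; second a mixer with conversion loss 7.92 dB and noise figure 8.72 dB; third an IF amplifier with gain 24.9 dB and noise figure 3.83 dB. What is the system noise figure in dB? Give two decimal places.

Convert to linear (a loss of L dB is a gain of −L dB): F_i = 10^(NF_i/10), G_i = 10^(G_i,dB/10)
  Stage 1: F_1 = 10^(2.43/10) = 1.750, G_1 = 10^(11.5/10) = 14.13
  Stage 2: F_2 = 10^(8.72/10) = 7.447, G_2 = 10^(−7.92/10) = 0.1614
  Stage 3: F_3 = 10^(3.83/10) = 2.415, G_3 = 10^(24.9/10) = 309.0
Friis cascade:
  F = 1.750 + (7.447 − 1)/14.13 + (2.415 − 1)/2.280 = 2.827
NF = 10 log₁₀(2.827) = 4.51 dB

4.51 dB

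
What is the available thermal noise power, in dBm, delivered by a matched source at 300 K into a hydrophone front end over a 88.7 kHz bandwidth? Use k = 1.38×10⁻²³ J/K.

−124.4 dBm

P_n = kTB = 1.38×10⁻²³ × 300 × 8.87×10⁴ = 3.67×10⁻¹⁶ W
In dBm: 10 log₁₀(3.67×10⁻¹⁶ / 10⁻³) = −124.4 dBm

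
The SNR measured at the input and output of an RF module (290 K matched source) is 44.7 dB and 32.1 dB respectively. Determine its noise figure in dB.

NF (dB) = SNR_in(dB) − SNR_out(dB) when the source is at T₀
NF = 44.7 − 32.1 = 12.6 dB

12.6 dB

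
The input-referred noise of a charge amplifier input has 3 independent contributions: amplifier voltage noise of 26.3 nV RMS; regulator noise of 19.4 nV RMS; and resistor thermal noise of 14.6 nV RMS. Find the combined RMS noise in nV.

Uncorrelated sources add in power (mean-square): V_tot = √(ΣV_i²)
V_tot = √[(2.63×10⁻⁸)² + (1.94×10⁻⁸)² + (1.46×10⁻⁸)²] = 3.58×10⁻⁸ V = 35.8 nV

35.8 nV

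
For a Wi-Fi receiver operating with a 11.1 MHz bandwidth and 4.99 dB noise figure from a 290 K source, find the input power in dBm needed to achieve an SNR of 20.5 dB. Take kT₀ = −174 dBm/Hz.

−78.1 dBm

Sensitivity = −174 + 10 log₁₀(B) + NF + SNR_min
= −174 + 70.45 + 4.99 + 20.5
= −78.06 dBm → −78.1 dBm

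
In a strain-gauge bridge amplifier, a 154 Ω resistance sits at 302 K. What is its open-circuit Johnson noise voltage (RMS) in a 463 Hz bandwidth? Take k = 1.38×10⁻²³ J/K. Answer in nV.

V_n = √(4kTRB)
4kTRB = 4 × 1.38×10⁻²³ × 302 × 1.54×10² × 4.63×10² = 1.19×10⁻¹⁵ V²
V_n = √(1.19×10⁻¹⁵) = 3.45×10⁻⁸ V = 34.5 nV

34.5 nV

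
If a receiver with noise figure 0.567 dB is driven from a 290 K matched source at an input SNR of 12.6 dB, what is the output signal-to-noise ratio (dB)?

By definition F = SNR_in/SNR_out, so in dB: SNR_out = SNR_in − NF
SNR_out = 12.6 − 0.567 = 12.033 dB

12.033 dB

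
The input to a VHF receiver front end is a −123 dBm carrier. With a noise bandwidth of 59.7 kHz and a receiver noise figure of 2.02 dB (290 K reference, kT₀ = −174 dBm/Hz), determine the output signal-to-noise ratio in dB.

Noise floor: N = −174 + 10 log₁₀(B) + NF
10 log₁₀(5.97×10⁴) = 47.76 dB
N = −174 + 47.76 + 2.02 = −124.22 dBm
SNR = P_sig − N = −123 − (−124.22) = 1.22 dB → 1.2 dB

1.2 dB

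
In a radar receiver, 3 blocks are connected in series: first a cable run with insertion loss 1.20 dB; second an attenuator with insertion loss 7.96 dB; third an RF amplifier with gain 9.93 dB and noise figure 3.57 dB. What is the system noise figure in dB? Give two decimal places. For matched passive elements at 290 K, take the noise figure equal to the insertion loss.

Convert to linear (a loss of L dB is a gain of −L dB): F_i = 10^(NF_i/10), G_i = 10^(G_i,dB/10)
  Stage 1: F_1 = 10^(1.20/10) = 1.318, G_1 = 10^(−1.20/10) = 0.7586
  Stage 2: F_2 = 10^(7.96/10) = 6.252, G_2 = 10^(−7.96/10) = 0.1600
  Stage 3: F_3 = 10^(3.57/10) = 2.275, G_3 = 10^(9.93/10) = 9.840
Friis cascade:
  F = 1.318 + (6.252 − 1)/0.7586 + (2.275 − 1)/0.1213 = 18.75
NF = 10 log₁₀(18.75) = 12.73 dB

12.73 dB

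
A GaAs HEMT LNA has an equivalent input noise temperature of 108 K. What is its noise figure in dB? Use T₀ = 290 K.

F = 1 + T_e/T₀ = 1 + 108/290 = 1.37241
NF = 10 log₁₀(1.37241) = 1.37 dB

1.37 dB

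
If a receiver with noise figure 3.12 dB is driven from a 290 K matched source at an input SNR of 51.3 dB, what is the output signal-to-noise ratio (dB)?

48.18 dB

By definition F = SNR_in/SNR_out, so in dB: SNR_out = SNR_in − NF
SNR_out = 51.3 − 3.12 = 48.18 dB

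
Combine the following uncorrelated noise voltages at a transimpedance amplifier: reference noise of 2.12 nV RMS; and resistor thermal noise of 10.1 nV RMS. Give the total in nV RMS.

Uncorrelated sources add in power (mean-square): V_tot = √(ΣV_i²)
V_tot = √[(2.12×10⁻⁹)² + (1.01×10⁻⁸)²] = 1.03×10⁻⁸ V = 10.3 nV

10.3 nV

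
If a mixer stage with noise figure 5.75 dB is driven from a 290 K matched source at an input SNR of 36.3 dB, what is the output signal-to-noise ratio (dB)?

30.55 dB

By definition F = SNR_in/SNR_out, so in dB: SNR_out = SNR_in − NF
SNR_out = 36.3 − 5.75 = 30.55 dB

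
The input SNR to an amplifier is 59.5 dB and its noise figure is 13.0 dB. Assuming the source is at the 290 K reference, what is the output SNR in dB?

By definition F = SNR_in/SNR_out, so in dB: SNR_out = SNR_in − NF
SNR_out = 59.5 − 13.0 = 46.5 dB

46.5 dB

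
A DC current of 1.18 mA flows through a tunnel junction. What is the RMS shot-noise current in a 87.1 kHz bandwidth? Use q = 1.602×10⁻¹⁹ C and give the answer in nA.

5.74 nA

I_n = √(2qI·B)
2qI·B = 2 × 1.602×10⁻¹⁹ × 1.18×10⁻³ × 8.71×10⁴ = 3.29×10⁻¹⁷ A²
I_n = √(3.29×10⁻¹⁷) = 5.74×10⁻⁹ A = 5.74 nA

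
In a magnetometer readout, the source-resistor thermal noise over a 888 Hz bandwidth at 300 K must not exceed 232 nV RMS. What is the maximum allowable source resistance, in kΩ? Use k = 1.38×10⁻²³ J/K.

Johnson–Nyquist: V_n = √(4kTRB) ⇒ R = V_n² / (4kTB)
4kTB = 4 × 1.38×10⁻²³ × 300 × 8.88×10² = 1.47×10⁻¹⁷
R = (2.32×10⁻⁷)² / 1.47×10⁻¹⁷ = 3.66×10³ Ω = 3.66 kΩ

3.66 kΩ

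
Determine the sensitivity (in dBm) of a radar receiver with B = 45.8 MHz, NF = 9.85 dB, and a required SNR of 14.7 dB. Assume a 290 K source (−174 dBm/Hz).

Sensitivity = −174 + 10 log₁₀(B) + NF + SNR_min
= −174 + 76.61 + 9.85 + 14.7
= −72.84 dBm → −72.8 dBm

−72.8 dBm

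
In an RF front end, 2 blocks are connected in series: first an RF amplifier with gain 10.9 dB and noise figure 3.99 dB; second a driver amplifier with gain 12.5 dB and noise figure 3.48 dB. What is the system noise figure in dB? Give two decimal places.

Convert to linear (a loss of L dB is a gain of −L dB): F_i = 10^(NF_i/10), G_i = 10^(G_i,dB/10)
  Stage 1: F_1 = 10^(3.99/10) = 2.506, G_1 = 10^(10.9/10) = 12.30
  Stage 2: F_2 = 10^(3.48/10) = 2.228, G_2 = 10^(12.5/10) = 17.78
Friis cascade:
  F = 2.506 + (2.228 − 1)/12.30 = 2.606
NF = 10 log₁₀(2.606) = 4.16 dB

4.16 dB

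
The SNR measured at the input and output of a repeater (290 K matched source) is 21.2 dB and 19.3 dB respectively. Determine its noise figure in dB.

NF (dB) = SNR_in(dB) − SNR_out(dB) when the source is at T₀
NF = 21.2 − 19.3 = 1.9 dB

1.9 dB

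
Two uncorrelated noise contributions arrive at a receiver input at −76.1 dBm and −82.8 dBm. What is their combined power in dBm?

Convert to linear, add, convert back:
P₁ = 2.45×10⁻¹¹ W, P₂ = 5.25×10⁻¹² W
P_tot = 2.98×10⁻¹¹ W → 10 log₁₀(P_tot / 10⁻³) = −75.3 dBm

−75.3 dBm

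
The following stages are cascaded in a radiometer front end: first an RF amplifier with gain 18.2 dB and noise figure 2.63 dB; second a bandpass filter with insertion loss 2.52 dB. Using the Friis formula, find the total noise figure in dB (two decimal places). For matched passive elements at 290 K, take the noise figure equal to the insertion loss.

Convert to linear (a loss of L dB is a gain of −L dB): F_i = 10^(NF_i/10), G_i = 10^(G_i,dB/10)
  Stage 1: F_1 = 10^(2.63/10) = 1.832, G_1 = 10^(18.2/10) = 66.07
  Stage 2: F_2 = 10^(2.52/10) = 1.786, G_2 = 10^(−2.52/10) = 0.5598
Friis cascade:
  F = 1.832 + (1.786 − 1)/66.07 = 1.844
NF = 10 log₁₀(1.844) = 2.66 dB

2.66 dB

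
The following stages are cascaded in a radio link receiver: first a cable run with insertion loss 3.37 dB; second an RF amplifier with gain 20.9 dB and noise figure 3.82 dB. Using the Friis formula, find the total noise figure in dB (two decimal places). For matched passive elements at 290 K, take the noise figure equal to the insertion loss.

Convert to linear (a loss of L dB is a gain of −L dB): F_i = 10^(NF_i/10), G_i = 10^(G_i,dB/10)
  Stage 1: F_1 = 10^(3.37/10) = 2.173, G_1 = 10^(−3.37/10) = 0.4603
  Stage 2: F_2 = 10^(3.82/10) = 2.410, G_2 = 10^(20.9/10) = 123.0
Friis cascade:
  F = 2.173 + (2.410 − 1)/0.4603 = 5.236
NF = 10 log₁₀(5.236) = 7.19 dB

7.19 dB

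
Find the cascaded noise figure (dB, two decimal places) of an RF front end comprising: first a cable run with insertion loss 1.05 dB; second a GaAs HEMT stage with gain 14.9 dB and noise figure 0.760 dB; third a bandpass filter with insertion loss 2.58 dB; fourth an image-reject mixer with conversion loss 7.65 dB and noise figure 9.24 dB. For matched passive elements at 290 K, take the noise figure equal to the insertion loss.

Convert to linear (a loss of L dB is a gain of −L dB): F_i = 10^(NF_i/10), G_i = 10^(G_i,dB/10)
  Stage 1: F_1 = 10^(1.05/10) = 1.274, G_1 = 10^(−1.05/10) = 0.7852
  Stage 2: F_2 = 10^(0.760/10) = 1.191, G_2 = 10^(14.9/10) = 30.90
  Stage 3: F_3 = 10^(2.58/10) = 1.811, G_3 = 10^(−2.58/10) = 0.5521
  Stage 4: F_4 = 10^(9.24/10) = 8.395, G_4 = 10^(−7.65/10) = 0.1718
Friis cascade:
  F = 1.274 + (1.191 − 1)/0.7852 + (1.811 − 1)/24.27 + (8.395 − 1)/13.40 = 2.102
NF = 10 log₁₀(2.102) = 3.23 dB

3.23 dB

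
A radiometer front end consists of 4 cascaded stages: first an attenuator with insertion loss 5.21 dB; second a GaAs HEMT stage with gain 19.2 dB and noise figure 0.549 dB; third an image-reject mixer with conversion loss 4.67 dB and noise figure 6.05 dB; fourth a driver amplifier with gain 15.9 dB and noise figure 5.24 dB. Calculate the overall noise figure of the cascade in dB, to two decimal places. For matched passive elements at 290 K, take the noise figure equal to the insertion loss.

6.19 dB

Convert to linear (a loss of L dB is a gain of −L dB): F_i = 10^(NF_i/10), G_i = 10^(G_i,dB/10)
  Stage 1: F_1 = 10^(5.21/10) = 3.319, G_1 = 10^(−5.21/10) = 0.3013
  Stage 2: F_2 = 10^(0.549/10) = 1.135, G_2 = 10^(19.2/10) = 83.18
  Stage 3: F_3 = 10^(6.05/10) = 4.027, G_3 = 10^(−4.67/10) = 0.3412
  Stage 4: F_4 = 10^(5.24/10) = 3.342, G_4 = 10^(15.9/10) = 38.90
Friis cascade:
  F = 3.319 + (1.135 − 1)/0.3013 + (4.027 − 1)/25.06 + (3.342 − 1)/8.551 = 4.161
NF = 10 log₁₀(4.161) = 6.19 dB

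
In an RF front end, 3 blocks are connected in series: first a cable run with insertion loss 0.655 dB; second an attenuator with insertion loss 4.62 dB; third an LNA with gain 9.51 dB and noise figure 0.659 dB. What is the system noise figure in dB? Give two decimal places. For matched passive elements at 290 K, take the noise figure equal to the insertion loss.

5.93 dB

Convert to linear (a loss of L dB is a gain of −L dB): F_i = 10^(NF_i/10), G_i = 10^(G_i,dB/10)
  Stage 1: F_1 = 10^(0.655/10) = 1.163, G_1 = 10^(−0.655/10) = 0.8600
  Stage 2: F_2 = 10^(4.62/10) = 2.897, G_2 = 10^(−4.62/10) = 0.3451
  Stage 3: F_3 = 10^(0.659/10) = 1.164, G_3 = 10^(9.51/10) = 8.933
Friis cascade:
  F = 1.163 + (2.897 − 1)/0.8600 + (1.164 − 1)/0.2968 = 3.921
NF = 10 log₁₀(3.921) = 5.93 dB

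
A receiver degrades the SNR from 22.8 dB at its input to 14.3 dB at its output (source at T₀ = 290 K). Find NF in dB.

8.5 dB

NF (dB) = SNR_in(dB) − SNR_out(dB) when the source is at T₀
NF = 22.8 − 14.3 = 8.5 dB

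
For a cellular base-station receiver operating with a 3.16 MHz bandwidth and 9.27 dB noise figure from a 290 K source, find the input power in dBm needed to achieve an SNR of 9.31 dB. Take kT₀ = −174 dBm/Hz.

−90.4 dBm

Sensitivity = −174 + 10 log₁₀(B) + NF + SNR_min
= −174 + 65 + 9.27 + 9.31
= −90.42 dBm → −90.4 dBm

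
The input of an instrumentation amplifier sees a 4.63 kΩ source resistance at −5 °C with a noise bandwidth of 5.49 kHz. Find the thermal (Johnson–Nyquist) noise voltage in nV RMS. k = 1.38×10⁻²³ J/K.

613 nV

T = −5 °C + 273.15 = 268.15 K
V_n = √(4kTRB)
4kTRB = 4 × 1.38×10⁻²³ × 268.15 × 4.63×10³ × 5.49×10³ = 3.76×10⁻¹³ V²
V_n = √(3.76×10⁻¹³) = 6.13×10⁻⁷ V = 613 nV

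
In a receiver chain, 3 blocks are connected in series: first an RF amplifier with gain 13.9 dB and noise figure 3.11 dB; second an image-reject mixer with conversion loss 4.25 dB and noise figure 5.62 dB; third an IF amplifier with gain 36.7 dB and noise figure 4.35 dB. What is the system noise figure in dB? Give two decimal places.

Convert to linear (a loss of L dB is a gain of −L dB): F_i = 10^(NF_i/10), G_i = 10^(G_i,dB/10)
  Stage 1: F_1 = 10^(3.11/10) = 2.046, G_1 = 10^(13.9/10) = 24.55
  Stage 2: F_2 = 10^(5.62/10) = 3.648, G_2 = 10^(−4.25/10) = 0.3758
  Stage 3: F_3 = 10^(4.35/10) = 2.723, G_3 = 10^(36.7/10) = 4677
Friis cascade:
  F = 2.046 + (3.648 − 1)/24.55 + (2.723 − 1)/9.226 = 2.341
NF = 10 log₁₀(2.341) = 3.69 dB

3.69 dB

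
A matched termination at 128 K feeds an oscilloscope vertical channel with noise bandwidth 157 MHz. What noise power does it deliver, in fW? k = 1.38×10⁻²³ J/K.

P_n = kTB = 1.38×10⁻²³ × 128 × 1.57×10⁸ = 2.77×10⁻¹³ W = 277 fW

277 fW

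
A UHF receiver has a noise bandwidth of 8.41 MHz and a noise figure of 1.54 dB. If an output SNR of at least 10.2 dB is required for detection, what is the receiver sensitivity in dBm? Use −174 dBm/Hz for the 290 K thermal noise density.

−93.0 dBm

Sensitivity = −174 + 10 log₁₀(B) + NF + SNR_min
= −174 + 69.25 + 1.54 + 10.2
= −93.01 dBm → −93.0 dBm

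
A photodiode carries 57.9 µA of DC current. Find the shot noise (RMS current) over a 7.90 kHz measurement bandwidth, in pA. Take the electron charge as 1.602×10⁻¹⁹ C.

I_n = √(2qI·B)
2qI·B = 2 × 1.602×10⁻¹⁹ × 5.79×10⁻⁵ × 7.90×10³ = 1.47×10⁻¹⁹ A²
I_n = √(1.47×10⁻¹⁹) = 3.83×10⁻¹⁰ A = 383 pA

383 pA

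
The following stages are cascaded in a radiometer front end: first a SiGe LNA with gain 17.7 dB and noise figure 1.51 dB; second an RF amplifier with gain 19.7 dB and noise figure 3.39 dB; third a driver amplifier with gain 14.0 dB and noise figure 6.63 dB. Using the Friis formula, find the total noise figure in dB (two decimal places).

Convert to linear (a loss of L dB is a gain of −L dB): F_i = 10^(NF_i/10), G_i = 10^(G_i,dB/10)
  Stage 1: F_1 = 10^(1.51/10) = 1.416, G_1 = 10^(17.7/10) = 58.88
  Stage 2: F_2 = 10^(3.39/10) = 2.183, G_2 = 10^(19.7/10) = 93.33
  Stage 3: F_3 = 10^(6.63/10) = 4.603, G_3 = 10^(14.0/10) = 25.12
Friis cascade:
  F = 1.416 + (2.183 − 1)/58.88 + (4.603 − 1)/5495 = 1.437
NF = 10 log₁₀(1.437) = 1.57 dB

1.57 dB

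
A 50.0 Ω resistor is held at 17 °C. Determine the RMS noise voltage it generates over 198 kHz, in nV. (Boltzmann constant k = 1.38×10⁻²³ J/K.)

398 nV

T = 17 °C + 273.15 = 290.15 K
V_n = √(4kTRB)
4kTRB = 4 × 1.38×10⁻²³ × 290.15 × 5.00×10¹ × 1.98×10⁵ = 1.59×10⁻¹³ V²
V_n = √(1.59×10⁻¹³) = 3.98×10⁻⁷ V = 398 nV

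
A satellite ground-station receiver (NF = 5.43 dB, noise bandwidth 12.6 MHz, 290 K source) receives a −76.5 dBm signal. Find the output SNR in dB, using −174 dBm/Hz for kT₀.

Noise floor: N = −174 + 10 log₁₀(B) + NF
10 log₁₀(1.26×10⁷) = 71 dB
N = −174 + 71 + 5.43 = −97.57 dBm
SNR = P_sig − N = −76.5 − (−97.57) = 21.07 dB → 21.1 dB

21.1 dB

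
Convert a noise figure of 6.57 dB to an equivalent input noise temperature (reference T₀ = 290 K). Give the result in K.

1026 K

F = 10^(6.57/10) = 4.53942
T_e = (F − 1)·T₀ = (4.53942 − 1) × 290 = 1026 K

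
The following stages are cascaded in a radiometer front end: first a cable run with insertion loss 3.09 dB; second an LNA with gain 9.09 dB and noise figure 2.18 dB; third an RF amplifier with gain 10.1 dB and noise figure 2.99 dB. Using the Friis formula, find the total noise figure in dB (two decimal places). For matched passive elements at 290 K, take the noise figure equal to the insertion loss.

Convert to linear (a loss of L dB is a gain of −L dB): F_i = 10^(NF_i/10), G_i = 10^(G_i,dB/10)
  Stage 1: F_1 = 10^(3.09/10) = 2.037, G_1 = 10^(−3.09/10) = 0.4909
  Stage 2: F_2 = 10^(2.18/10) = 1.652, G_2 = 10^(9.09/10) = 8.110
  Stage 3: F_3 = 10^(2.99/10) = 1.991, G_3 = 10^(10.1/10) = 10.23
Friis cascade:
  F = 2.037 + (1.652 − 1)/0.4909 + (1.991 − 1)/3.981 = 3.614
NF = 10 log₁₀(3.614) = 5.58 dB

5.58 dB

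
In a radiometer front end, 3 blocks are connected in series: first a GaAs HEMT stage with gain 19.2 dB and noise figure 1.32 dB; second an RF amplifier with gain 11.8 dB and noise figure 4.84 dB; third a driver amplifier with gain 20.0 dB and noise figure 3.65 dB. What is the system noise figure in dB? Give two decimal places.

Convert to linear (a loss of L dB is a gain of −L dB): F_i = 10^(NF_i/10), G_i = 10^(G_i,dB/10)
  Stage 1: F_1 = 10^(1.32/10) = 1.355, G_1 = 10^(19.2/10) = 83.18
  Stage 2: F_2 = 10^(4.84/10) = 3.048, G_2 = 10^(11.8/10) = 15.14
  Stage 3: F_3 = 10^(3.65/10) = 2.317, G_3 = 10^(20.0/10) = 100.0
Friis cascade:
  F = 1.355 + (3.048 − 1)/83.18 + (2.317 − 1)/1259 = 1.381
NF = 10 log₁₀(1.381) = 1.40 dB

1.40 dB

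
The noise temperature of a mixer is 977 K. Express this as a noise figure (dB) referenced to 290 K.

F = 1 + T_e/T₀ = 1 + 977/290 = 4.36897
NF = 10 log₁₀(4.36897) = 6.40 dB

6.40 dB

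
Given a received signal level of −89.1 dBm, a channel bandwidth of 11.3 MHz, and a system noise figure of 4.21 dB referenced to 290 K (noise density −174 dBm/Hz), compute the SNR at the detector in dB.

10.2 dB

Noise floor: N = −174 + 10 log₁₀(B) + NF
10 log₁₀(1.13×10⁷) = 70.53 dB
N = −174 + 70.53 + 4.21 = −99.26 dBm
SNR = P_sig − N = −89.1 − (−99.26) = 10.16 dB → 10.2 dB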